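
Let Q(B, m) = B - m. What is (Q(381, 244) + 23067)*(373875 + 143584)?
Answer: 12007118636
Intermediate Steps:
(Q(381, 244) + 23067)*(373875 + 143584) = ((381 - 1*244) + 23067)*(373875 + 143584) = ((381 - 244) + 23067)*517459 = (137 + 23067)*517459 = 23204*517459 = 12007118636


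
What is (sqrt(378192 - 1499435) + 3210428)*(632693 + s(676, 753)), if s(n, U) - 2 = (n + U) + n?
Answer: 2037979694400 + 634800*I*sqrt(1121243) ≈ 2.038e+12 + 6.7218e+8*I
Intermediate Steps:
s(n, U) = 2 + U + 2*n (s(n, U) = 2 + ((n + U) + n) = 2 + ((U + n) + n) = 2 + (U + 2*n) = 2 + U + 2*n)
(sqrt(378192 - 1499435) + 3210428)*(632693 + s(676, 753)) = (sqrt(378192 - 1499435) + 3210428)*(632693 + (2 + 753 + 2*676)) = (sqrt(-1121243) + 3210428)*(632693 + (2 + 753 + 1352)) = (I*sqrt(1121243) + 3210428)*(632693 + 2107) = (3210428 + I*sqrt(1121243))*634800 = 2037979694400 + 634800*I*sqrt(1121243)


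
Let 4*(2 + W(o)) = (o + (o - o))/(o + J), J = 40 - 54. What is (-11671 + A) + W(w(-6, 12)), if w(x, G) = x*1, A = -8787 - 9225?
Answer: -1187397/40 ≈ -29685.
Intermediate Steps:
J = -14
A = -18012
w(x, G) = x
W(o) = -2 + o/(4*(-14 + o)) (W(o) = -2 + ((o + (o - o))/(o - 14))/4 = -2 + ((o + 0)/(-14 + o))/4 = -2 + (o/(-14 + o))/4 = -2 + o/(4*(-14 + o)))
(-11671 + A) + W(w(-6, 12)) = (-11671 - 18012) + 7*(16 - 1*(-6))/(4*(-14 - 6)) = -29683 + (7/4)*(16 + 6)/(-20) = -29683 + (7/4)*(-1/20)*22 = -29683 - 77/40 = -1187397/40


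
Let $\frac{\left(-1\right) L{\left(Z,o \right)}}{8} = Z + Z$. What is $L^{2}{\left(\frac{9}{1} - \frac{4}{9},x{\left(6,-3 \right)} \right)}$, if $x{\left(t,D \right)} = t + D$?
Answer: $\frac{1517824}{81} \approx 18739.0$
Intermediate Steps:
$x{\left(t,D \right)} = D + t$
$L{\left(Z,o \right)} = - 16 Z$ ($L{\left(Z,o \right)} = - 8 \left(Z + Z\right) = - 8 \cdot 2 Z = - 16 Z$)
$L^{2}{\left(\frac{9}{1} - \frac{4}{9},x{\left(6,-3 \right)} \right)} = \left(- 16 \left(\frac{9}{1} - \frac{4}{9}\right)\right)^{2} = \left(- 16 \left(9 \cdot 1 - \frac{4}{9}\right)\right)^{2} = \left(- 16 \left(9 - \frac{4}{9}\right)\right)^{2} = \left(\left(-16\right) \frac{77}{9}\right)^{2} = \left(- \frac{1232}{9}\right)^{2} = \frac{1517824}{81}$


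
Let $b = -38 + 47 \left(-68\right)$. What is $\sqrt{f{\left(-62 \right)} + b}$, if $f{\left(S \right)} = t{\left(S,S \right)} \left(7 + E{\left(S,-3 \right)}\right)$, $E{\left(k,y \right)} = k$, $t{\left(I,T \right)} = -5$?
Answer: $i \sqrt{2959} \approx 54.397 i$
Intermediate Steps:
$f{\left(S \right)} = -35 - 5 S$ ($f{\left(S \right)} = - 5 \left(7 + S\right) = -35 - 5 S$)
$b = -3234$ ($b = -38 - 3196 = -3234$)
$\sqrt{f{\left(-62 \right)} + b} = \sqrt{\left(-35 - -310\right) - 3234} = \sqrt{\left(-35 + 310\right) - 3234} = \sqrt{275 - 3234} = \sqrt{-2959} = i \sqrt{2959}$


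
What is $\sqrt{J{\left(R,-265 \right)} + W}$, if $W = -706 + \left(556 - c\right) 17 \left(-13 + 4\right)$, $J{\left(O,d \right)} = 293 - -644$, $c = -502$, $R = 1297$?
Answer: $i \sqrt{161643} \approx 402.05 i$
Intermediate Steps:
$J{\left(O,d \right)} = 937$ ($J{\left(O,d \right)} = 293 + 644 = 937$)
$W = -162580$ ($W = -706 + \left(556 - -502\right) 17 \left(-13 + 4\right) = -706 + \left(556 + 502\right) 17 \left(-9\right) = -706 + 1058 \left(-153\right) = -706 - 161874 = -162580$)
$\sqrt{J{\left(R,-265 \right)} + W} = \sqrt{937 - 162580} = \sqrt{-161643} = i \sqrt{161643}$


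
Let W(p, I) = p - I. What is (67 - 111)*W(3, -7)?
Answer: -440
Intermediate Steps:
(67 - 111)*W(3, -7) = (67 - 111)*(3 - 1*(-7)) = -44*(3 + 7) = -44*10 = -440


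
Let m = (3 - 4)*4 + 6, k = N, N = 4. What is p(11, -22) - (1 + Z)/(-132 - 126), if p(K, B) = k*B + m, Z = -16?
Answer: -7401/86 ≈ -86.058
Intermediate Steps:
k = 4
m = 2 (m = -1*4 + 6 = -4 + 6 = 2)
p(K, B) = 2 + 4*B (p(K, B) = 4*B + 2 = 2 + 4*B)
p(11, -22) - (1 + Z)/(-132 - 126) = (2 + 4*(-22)) - (1 - 16)/(-132 - 126) = (2 - 88) - (-15)/(-258) = -86 - (-15)*(-1)/258 = -86 - 1*5/86 = -86 - 5/86 = -7401/86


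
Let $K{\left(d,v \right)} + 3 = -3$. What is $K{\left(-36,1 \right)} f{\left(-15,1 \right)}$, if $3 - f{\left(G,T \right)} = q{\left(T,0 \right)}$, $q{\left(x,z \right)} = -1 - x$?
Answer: $-30$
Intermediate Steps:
$K{\left(d,v \right)} = -6$ ($K{\left(d,v \right)} = -3 - 3 = -6$)
$f{\left(G,T \right)} = 4 + T$ ($f{\left(G,T \right)} = 3 - \left(-1 - T\right) = 3 + \left(1 + T\right) = 4 + T$)
$K{\left(-36,1 \right)} f{\left(-15,1 \right)} = - 6 \left(4 + 1\right) = \left(-6\right) 5 = -30$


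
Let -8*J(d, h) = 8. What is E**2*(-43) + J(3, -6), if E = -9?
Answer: -3484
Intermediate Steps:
J(d, h) = -1 (J(d, h) = -1/8*8 = -1)
E**2*(-43) + J(3, -6) = (-9)**2*(-43) - 1 = 81*(-43) - 1 = -3483 - 1 = -3484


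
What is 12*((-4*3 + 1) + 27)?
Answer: 192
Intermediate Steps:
12*((-4*3 + 1) + 27) = 12*((-12 + 1) + 27) = 12*(-11 + 27) = 12*16 = 192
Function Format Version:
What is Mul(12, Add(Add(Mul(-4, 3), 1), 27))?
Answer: 192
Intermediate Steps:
Mul(12, Add(Add(Mul(-4, 3), 1), 27)) = Mul(12, Add(Add(-12, 1), 27)) = Mul(12, Add(-11, 27)) = Mul(12, 16) = 192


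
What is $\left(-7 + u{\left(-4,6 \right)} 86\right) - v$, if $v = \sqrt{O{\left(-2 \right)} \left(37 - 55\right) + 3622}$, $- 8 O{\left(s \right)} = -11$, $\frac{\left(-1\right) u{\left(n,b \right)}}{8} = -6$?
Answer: $4121 - \frac{\sqrt{14389}}{2} \approx 4061.0$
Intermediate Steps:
$u{\left(n,b \right)} = 48$ ($u{\left(n,b \right)} = \left(-8\right) \left(-6\right) = 48$)
$O{\left(s \right)} = \frac{11}{8}$ ($O{\left(s \right)} = \left(- \frac{1}{8}\right) \left(-11\right) = \frac{11}{8}$)
$v = \frac{\sqrt{14389}}{2}$ ($v = \sqrt{\frac{11 \left(37 - 55\right)}{8} + 3622} = \sqrt{\frac{11}{8} \left(-18\right) + 3622} = \sqrt{- \frac{99}{4} + 3622} = \sqrt{\frac{14389}{4}} = \frac{\sqrt{14389}}{2} \approx 59.977$)
$\left(-7 + u{\left(-4,6 \right)} 86\right) - v = \left(-7 + 48 \cdot 86\right) - \frac{\sqrt{14389}}{2} = \left(-7 + 4128\right) - \frac{\sqrt{14389}}{2} = 4121 - \frac{\sqrt{14389}}{2}$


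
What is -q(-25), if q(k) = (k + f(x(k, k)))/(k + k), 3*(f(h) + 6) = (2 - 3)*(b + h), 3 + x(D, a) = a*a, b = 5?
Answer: -24/5 ≈ -4.8000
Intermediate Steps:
x(D, a) = -3 + a**2 (x(D, a) = -3 + a*a = -3 + a**2)
f(h) = -23/3 - h/3 (f(h) = -6 + ((2 - 3)*(5 + h))/3 = -6 + (-(5 + h))/3 = -6 + (-5 - h)/3 = -6 + (-5/3 - h/3) = -23/3 - h/3)
q(k) = (-20/3 + k - k**2/3)/(2*k) (q(k) = (k + (-23/3 - (-3 + k**2)/3))/(k + k) = (k + (-23/3 + (1 - k**2/3)))/((2*k)) = (k + (-20/3 - k**2/3))*(1/(2*k)) = (-20/3 + k - k**2/3)*(1/(2*k)) = (-20/3 + k - k**2/3)/(2*k))
-q(-25) = -(-20 - 1*(-25)**2 + 3*(-25))/(6*(-25)) = -(-1)*(-20 - 1*625 - 75)/(6*25) = -(-1)*(-20 - 625 - 75)/(6*25) = -(-1)*(-720)/(6*25) = -1*24/5 = -24/5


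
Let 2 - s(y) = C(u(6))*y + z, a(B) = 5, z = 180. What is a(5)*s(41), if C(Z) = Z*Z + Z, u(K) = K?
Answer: -9500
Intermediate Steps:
C(Z) = Z + Z² (C(Z) = Z² + Z = Z + Z²)
s(y) = -178 - 42*y (s(y) = 2 - ((6*(1 + 6))*y + 180) = 2 - ((6*7)*y + 180) = 2 - (42*y + 180) = 2 - (180 + 42*y) = 2 + (-180 - 42*y) = -178 - 42*y)
a(5)*s(41) = 5*(-178 - 42*41) = 5*(-178 - 1722) = 5*(-1900) = -9500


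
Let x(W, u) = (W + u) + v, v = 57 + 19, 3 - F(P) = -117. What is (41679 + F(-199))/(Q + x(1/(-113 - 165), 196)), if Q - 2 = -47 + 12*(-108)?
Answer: -3873374/99061 ≈ -39.101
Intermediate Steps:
F(P) = 120 (F(P) = 3 - 1*(-117) = 3 + 117 = 120)
Q = -1341 (Q = 2 + (-47 + 12*(-108)) = 2 + (-47 - 1296) = 2 - 1343 = -1341)
v = 76
x(W, u) = 76 + W + u (x(W, u) = (W + u) + 76 = 76 + W + u)
(41679 + F(-199))/(Q + x(1/(-113 - 165), 196)) = (41679 + 120)/(-1341 + (76 + 1/(-113 - 165) + 196)) = 41799/(-1341 + (76 + 1/(-278) + 196)) = 41799/(-1341 + (76 - 1/278 + 196)) = 41799/(-1341 + 75615/278) = 41799/(-297183/278) = 41799*(-278/297183) = -3873374/99061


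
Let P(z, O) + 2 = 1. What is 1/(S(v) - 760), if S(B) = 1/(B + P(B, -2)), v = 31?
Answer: -30/22799 ≈ -0.0013158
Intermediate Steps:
P(z, O) = -1 (P(z, O) = -2 + 1 = -1)
S(B) = 1/(-1 + B) (S(B) = 1/(B - 1) = 1/(-1 + B))
1/(S(v) - 760) = 1/(1/(-1 + 31) - 760) = 1/(1/30 - 760) = 1/(-22799/30) = -30/22799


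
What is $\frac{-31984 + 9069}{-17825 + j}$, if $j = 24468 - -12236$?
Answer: $- \frac{22915}{18879} \approx -1.2138$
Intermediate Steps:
$j = 36704$ ($j = 24468 + 12236 = 36704$)
$\frac{-31984 + 9069}{-17825 + j} = \frac{-31984 + 9069}{-17825 + 36704} = - \frac{22915}{18879}$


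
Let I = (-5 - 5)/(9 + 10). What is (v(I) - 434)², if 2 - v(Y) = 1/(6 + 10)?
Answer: 47789569/256 ≈ 1.8668e+5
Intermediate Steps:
I = -10/19 ≈ -0.52632
v(Y) = 31/16 (v(Y) = 2 - 1/(6 + 10) = 2 - 1/16 = 31/16)
(v(I) - 434)² = (31/16 - 434)² = (-6913/16)² = 47789569/256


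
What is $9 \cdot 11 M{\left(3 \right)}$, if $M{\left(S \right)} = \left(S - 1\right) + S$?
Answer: $495$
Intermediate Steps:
$M{\left(S \right)} = -1 + 2 S$ ($M{\left(S \right)} = \left(-1 + S\right) + S = -1 + 2 S$)
$9 \cdot 11 M{\left(3 \right)} = 9 \cdot 11 \left(-1 + 2 \cdot 3\right) = 99 \left(-1 + 6\right) = 99 \cdot 5 = 495$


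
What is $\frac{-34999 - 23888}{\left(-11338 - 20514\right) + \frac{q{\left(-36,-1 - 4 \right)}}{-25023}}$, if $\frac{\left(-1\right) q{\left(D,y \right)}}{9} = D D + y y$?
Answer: $\frac{491176467}{265673569} \approx 1.8488$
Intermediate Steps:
$q{\left(D,y \right)} = - 9 D^{2} - 9 y^{2}$ ($q{\left(D,y \right)} = - 9 \left(D D + y y\right) = - 9 \left(D^{2} + y^{2}\right) = - 9 D^{2} - 9 y^{2}$)
$\frac{-34999 - 23888}{\left(-11338 - 20514\right) + \frac{q{\left(-36,-1 - 4 \right)}}{-25023}} = \frac{-34999 - 23888}{\left(-11338 - 20514\right) + \frac{- 9 \left(-36\right)^{2} - 9 \left(-1 - 4\right)^{2}}{-25023}} = - \frac{58887}{-31852 + \left(\left(-9\right) 1296 - 9 \left(-1 - 4\right)^{2}\right) \left(- \frac{1}{25023}\right)} = - \frac{58887}{-31852 + \left(-11664 - 9 \left(-5\right)^{2}\right) \left(- \frac{1}{25023}\right)} = - \frac{58887}{-31852 + \left(-11664 - 225\right) \left(- \frac{1}{25023}\right)} = - \frac{58887}{-31852 - - \frac{3963}{8341}} = - \frac{58887}{-31852 + \frac{3963}{8341}} = - \frac{58887}{- \frac{265673569}{8341}} = \left(-58887\right) \left(- \frac{8341}{265673569}\right) = \frac{491176467}{265673569}$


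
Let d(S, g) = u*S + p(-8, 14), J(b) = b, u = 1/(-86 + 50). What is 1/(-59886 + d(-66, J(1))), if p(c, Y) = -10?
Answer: -6/359365 ≈ -1.6696e-5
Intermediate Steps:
u = -1/36 (u = 1/(-36) = -1/36 ≈ -0.027778)
d(S, g) = -10 - S/36 (d(S, g) = -S/36 - 10 = -10 - S/36)
1/(-59886 + d(-66, J(1))) = 1/(-59886 + (-10 - 1/36*(-66))) = 1/(-59886 + (-10 + 11/6)) = 1/(-59886 - 49/6) = 1/(-359365/6) = -6/359365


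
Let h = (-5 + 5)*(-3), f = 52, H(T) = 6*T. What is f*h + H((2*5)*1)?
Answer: 60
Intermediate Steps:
h = 0 (h = 0*(-3) = 0)
f*h + H((2*5)*1) = 52*0 + 6*((2*5)*1) = 0 + 6*(10*1) = 0 + 6*10 = 0 + 60 = 60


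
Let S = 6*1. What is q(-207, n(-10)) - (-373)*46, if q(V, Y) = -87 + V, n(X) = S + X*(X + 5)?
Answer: 16864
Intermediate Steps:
S = 6
n(X) = 6 + X*(5 + X) (n(X) = 6 + X*(X + 5) = 6 + X*(5 + X))
q(-207, n(-10)) - (-373)*46 = (-87 - 207) - (-373)*46 = -294 - 1*(-17158) = -294 + 17158 = 16864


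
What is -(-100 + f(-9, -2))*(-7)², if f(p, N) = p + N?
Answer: 5439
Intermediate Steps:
f(p, N) = N + p
-(-100 + f(-9, -2))*(-7)² = -(-100 + (-2 - 9))*(-7)² = -(-100 - 11)*49 = -(-111)*49 = -1*(-5439) = 5439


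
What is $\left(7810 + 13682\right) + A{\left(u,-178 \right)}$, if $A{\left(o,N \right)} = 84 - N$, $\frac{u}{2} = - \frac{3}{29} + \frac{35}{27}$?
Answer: $21754$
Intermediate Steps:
$u = \frac{1868}{783}$ ($u = 2 \left(- \frac{3}{29} + \frac{35}{27}\right) = 2 \cdot \frac{934}{783} = \frac{1868}{783} \approx 2.3857$)
$\left(7810 + 13682\right) + A{\left(u,-178 \right)} = \left(7810 + 13682\right) + \left(84 - -178\right) = 21492 + \left(84 + 178\right) = 21492 + 262 = 21754$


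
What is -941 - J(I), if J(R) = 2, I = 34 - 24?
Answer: -943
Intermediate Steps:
I = 10
-941 - J(I) = -941 - 1*2 = -941 - 2 = -943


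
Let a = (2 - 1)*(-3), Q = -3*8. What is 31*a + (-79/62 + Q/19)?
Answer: -112543/1178 ≈ -95.537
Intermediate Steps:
Q = -24
a = -3 (a = 1*(-3) = -3)
31*a + (-79/62 + Q/19) = 31*(-3) + (-79/62 - 24/19) = -93 + (-79*1/62 - 24*1/19) = -93 + (-79/62 - 24/19) = -93 - 2989/1178 = -112543/1178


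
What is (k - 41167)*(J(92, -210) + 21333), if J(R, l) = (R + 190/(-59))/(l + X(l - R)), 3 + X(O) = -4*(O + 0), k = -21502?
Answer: -78484086359007/58705 ≈ -1.3369e+9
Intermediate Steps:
X(O) = -3 - 4*O (X(O) = -3 - 4*(O + 0) = -3 - 4*O)
J(R, l) = (-190/59 + R)/(-3 - 3*l + 4*R) (J(R, l) = (R + 190/(-59))/(l + (-3 - 4*(l - R))) = (R + 190*(-1/59))/(l + (-3 + (-4*l + 4*R))) = (R - 190/59)/(l + (-3 - 4*l + 4*R)) = (-190/59 + R)/(-3 - 3*l + 4*R))
(k - 41167)*(J(92, -210) + 21333) = (-21502 - 41167)*((190 - 59*92)/(59*(3 - 4*92 + 3*(-210))) + 21333) = -62669*((190 - 5428)/(59*(3 - 368 - 630)) + 21333) = -62669*((1/59)*(-5238)/(-995) + 21333) = -62669*((1/59)*(-1/995)*(-5238) + 21333) = -62669*(5238/58705 + 21333) = -62669*1252359003/58705 = -78484086359007/58705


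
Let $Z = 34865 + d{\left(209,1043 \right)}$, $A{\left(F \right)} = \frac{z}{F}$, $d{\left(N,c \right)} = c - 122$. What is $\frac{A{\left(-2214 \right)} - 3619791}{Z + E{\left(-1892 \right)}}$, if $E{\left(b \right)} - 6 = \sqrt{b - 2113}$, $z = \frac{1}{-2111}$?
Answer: $- \frac{302764754660231048}{2993705983886913} + \frac{16918012665413 i \sqrt{445}}{1995803989257942} \approx -101.13 + 0.17882 i$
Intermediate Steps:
$d{\left(N,c \right)} = -122 + c$
$z = - \frac{1}{2111} \approx -0.00047371$
$E{\left(b \right)} = 6 + \sqrt{-2113 + b}$ ($E{\left(b \right)} = 6 + \sqrt{b - 2113} = 6 + \sqrt{-2113 + b}$)
$A{\left(F \right)} = - \frac{1}{2111 F}$
$Z = 35786$ ($Z = 34865 + \left(-122 + 1043\right) = 34865 + 921 = 35786$)
$\frac{A{\left(-2214 \right)} - 3619791}{Z + E{\left(-1892 \right)}} = \frac{- \frac{1}{2111 \left(-2214\right)} - 3619791}{35786 + \left(6 + \sqrt{-2113 - 1892}\right)} = \frac{\left(- \frac{1}{2111}\right) \left(- \frac{1}{2214}\right) - 3619791}{35786 + \left(6 + \sqrt{-4005}\right)} = \frac{\frac{1}{4673754} - 3619791}{35786 + \left(6 + 3 i \sqrt{445}\right)} = - \frac{16918012665413}{4673754 \left(35792 + 3 i \sqrt{445}\right)}$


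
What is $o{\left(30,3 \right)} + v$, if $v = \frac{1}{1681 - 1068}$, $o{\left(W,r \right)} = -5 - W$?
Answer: $- \frac{21454}{613} \approx -34.998$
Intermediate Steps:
$v = \frac{1}{613} \approx 0.0016313$
$o{\left(30,3 \right)} + v = \left(-5 - 30\right) + \frac{1}{613} = -35 + \frac{1}{613} = - \frac{21454}{613}$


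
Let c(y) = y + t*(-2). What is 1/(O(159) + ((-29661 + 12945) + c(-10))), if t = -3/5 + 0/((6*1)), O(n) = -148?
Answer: -5/84364 ≈ -5.9267e-5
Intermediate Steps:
t = -⅗ (t = -3*⅕ + 0/6 = -⅗ + 0*(⅙) = -⅗ + 0 = -⅗ ≈ -0.60000)
c(y) = 6/5 + y (c(y) = y - ⅗*(-2) = y + 6/5 = 6/5 + y)
1/(O(159) + ((-29661 + 12945) + c(-10))) = 1/(-148 + ((-29661 + 12945) + (6/5 - 10))) = 1/(-148 + (-16716 - 44/5)) = 1/(-148 - 83624/5) = 1/(-84364/5) = -5/84364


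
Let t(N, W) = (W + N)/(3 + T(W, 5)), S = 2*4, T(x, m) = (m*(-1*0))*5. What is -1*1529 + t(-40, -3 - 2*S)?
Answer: -4646/3 ≈ -1548.7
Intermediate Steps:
T(x, m) = 0 (T(x, m) = (m*0)*5 = 0*5 = 0)
S = 8
t(N, W) = N/3 + W/3 (t(N, W) = (W + N)/(3 + 0) = (N + W)/3 = (N + W)*(⅓) = N/3 + W/3)
-1*1529 + t(-40, -3 - 2*S) = -1*1529 + ((⅓)*(-40) + (-3 - 2*8)/3) = -1529 + (-40/3 + (-3 - 16)/3) = -1529 + (-40/3 + (⅓)*(-19)) = -1529 + (-40/3 - 19/3) = -1529 - 59/3 = -4646/3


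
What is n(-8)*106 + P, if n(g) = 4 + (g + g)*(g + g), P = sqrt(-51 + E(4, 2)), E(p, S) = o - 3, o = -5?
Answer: 27560 + I*sqrt(59) ≈ 27560.0 + 7.6811*I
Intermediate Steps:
E(p, S) = -8 (E(p, S) = -5 - 3 = -8)
P = I*sqrt(59) (P = sqrt(-51 - 8) = sqrt(-59) = I*sqrt(59) ≈ 7.6811*I)
n(g) = 4 + 4*g**2 (n(g) = 4 + (2*g)*(2*g) = 4 + 4*g**2)
n(-8)*106 + P = (4 + 4*(-8)**2)*106 + I*sqrt(59) = (4 + 4*64)*106 + I*sqrt(59) = (4 + 256)*106 + I*sqrt(59) = 260*106 + I*sqrt(59) = 27560 + I*sqrt(59)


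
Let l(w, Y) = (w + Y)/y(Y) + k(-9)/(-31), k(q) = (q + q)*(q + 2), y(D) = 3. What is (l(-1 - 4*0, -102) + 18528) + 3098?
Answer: 2007647/93 ≈ 21588.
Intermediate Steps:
k(q) = 2*q*(2 + q) (k(q) = (2*q)*(2 + q) = 2*q*(2 + q))
l(w, Y) = -126/31 + Y/3 + w/3 (l(w, Y) = (w + Y)/3 + (2*(-9)*(2 - 9))/(-31) = (Y + w)*(⅓) + (2*(-9)*(-7))*(-1/31) = (Y/3 + w/3) + 126*(-1/31) = (Y/3 + w/3) - 126/31 = -126/31 + Y/3 + w/3)
(l(-1 - 4*0, -102) + 18528) + 3098 = ((-126/31 + (⅓)*(-102) + (-1 - 4*0)/3) + 18528) + 3098 = ((-126/31 - 34 + (-1 + 0)/3) + 18528) + 3098 = ((-126/31 - 34 + (⅓)*(-1)) + 18528) + 3098 = ((-126/31 - 34 - ⅓) + 18528) + 3098 = (-3571/93 + 18528) + 3098 = 1719533/93 + 3098 = 2007647/93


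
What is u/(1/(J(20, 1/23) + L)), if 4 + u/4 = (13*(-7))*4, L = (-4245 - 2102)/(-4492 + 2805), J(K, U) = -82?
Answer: 194284864/1687 ≈ 1.1517e+5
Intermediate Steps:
L = 6347/1687 (L = -6347/(-1687) = -6347*(-1/1687) = 6347/1687 ≈ 3.7623)
u = -1472 (u = -16 + 4*((13*(-7))*4) = -16 + 4*(-91*4) = -16 + 4*(-364) = -16 - 1456 = -1472)
u/(1/(J(20, 1/23) + L)) = -1472/(1/(-82 + 6347/1687)) = -1472/(1/(-131987/1687)) = -1472/(-1687/131987) = -1472*(-131987/1687) = 194284864/1687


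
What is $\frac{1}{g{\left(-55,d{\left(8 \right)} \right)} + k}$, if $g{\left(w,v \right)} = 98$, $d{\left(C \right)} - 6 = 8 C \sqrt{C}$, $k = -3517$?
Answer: $- \frac{1}{3419} \approx -0.00029248$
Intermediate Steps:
$d{\left(C \right)} = 6 + 8 C^{\frac{3}{2}}$ ($d{\left(C \right)} = 6 + 8 C \sqrt{C} = 6 + 8 C^{\frac{3}{2}}$)
$\frac{1}{g{\left(-55,d{\left(8 \right)} \right)} + k} = \frac{1}{98 - 3517} = \frac{1}{-3419} = - \frac{1}{3419}$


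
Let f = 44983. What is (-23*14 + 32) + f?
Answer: 44693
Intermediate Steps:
(-23*14 + 32) + f = (-23*14 + 32) + 44983 = (-322 + 32) + 44983 = -290 + 44983 = 44693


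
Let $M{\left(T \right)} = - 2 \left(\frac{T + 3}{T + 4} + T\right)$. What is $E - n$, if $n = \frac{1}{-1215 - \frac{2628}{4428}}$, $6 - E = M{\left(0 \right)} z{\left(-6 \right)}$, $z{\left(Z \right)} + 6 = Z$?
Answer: $- \frac{1794093}{149518} \approx -11.999$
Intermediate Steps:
$z{\left(Z \right)} = -6 + Z$
$M{\left(T \right)} = - 2 T - \frac{2 \left(3 + T\right)}{4 + T}$ ($M{\left(T \right)} = - 2 \left(\frac{3 + T}{4 + T} + T\right) = - 2 \left(T + \frac{3 + T}{4 + T}\right) = - 2 T - \frac{2 \left(3 + T\right)}{4 + T}$)
$E = -12$ ($E = 6 - \frac{2 \left(-3 - 0^{2} - 0\right)}{4 + 0} \left(-6 - 6\right) = 6 - \frac{2 \left(-3 - 0 + 0\right)}{4} \left(-12\right) = 6 - 2 \cdot \frac{1}{4} \left(-3 + 0 + 0\right) \left(-12\right) = 6 - 2 \cdot \frac{1}{4} \left(-3\right) \left(-12\right) = 6 - \left(- \frac{3}{2}\right) \left(-12\right) = 6 - 18 = -12$)
$n = - \frac{123}{149518}$ ($n = \frac{1}{-1215 - \frac{73}{123}} = \frac{1}{- \frac{149518}{123}} = - \frac{123}{149518} \approx -0.00082264$)
$E - n = -12 - - \frac{123}{149518} = -12 + \frac{123}{149518} = - \frac{1794093}{149518}$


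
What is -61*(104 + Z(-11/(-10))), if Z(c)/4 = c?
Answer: -33062/5 ≈ -6612.4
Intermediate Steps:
Z(c) = 4*c
-61*(104 + Z(-11/(-10))) = -61*(104 + 4*(-11/(-10))) = -61*(104 + 4*(-11*(-⅒))) = -61*(104 + 4*(11/10)) = -61*(104 + 22/5) = -61*542/5 = -33062/5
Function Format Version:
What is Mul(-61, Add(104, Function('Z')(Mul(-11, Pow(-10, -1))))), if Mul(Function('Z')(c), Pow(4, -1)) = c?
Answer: Rational(-33062, 5) ≈ -6612.4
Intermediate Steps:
Function('Z')(c) = Mul(4, c)
Mul(-61, Add(104, Function('Z')(Mul(-11, Pow(-10, -1))))) = Mul(-61, Add(104, Mul(4, Mul(-11, Pow(-10, -1))))) = Mul(-61, Add(104, Mul(4, Mul(-11, Rational(-1, 10))))) = Mul(-61, Add(104, Mul(4, Rational(11, 10)))) = Mul(-61, Add(104, Rational(22, 5))) = Mul(-61, Rational(542, 5)) = Rational(-33062, 5)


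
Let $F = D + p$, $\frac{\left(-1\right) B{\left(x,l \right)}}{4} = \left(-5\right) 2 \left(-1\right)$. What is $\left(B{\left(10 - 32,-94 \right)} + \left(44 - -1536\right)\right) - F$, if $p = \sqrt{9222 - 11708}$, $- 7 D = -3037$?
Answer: $\frac{7743}{7} - i \sqrt{2486} \approx 1106.1 - 49.86 i$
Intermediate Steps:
$D = \frac{3037}{7}$ ($D = \left(- \frac{1}{7}\right) \left(-3037\right) = \frac{3037}{7} \approx 433.86$)
$p = i \sqrt{2486}$ ($p = \sqrt{-2486} = i \sqrt{2486} \approx 49.86 i$)
$B{\left(x,l \right)} = -40$ ($B{\left(x,l \right)} = - 4 \left(-5\right) 2 \left(-1\right) = - 4 \left(\left(-10\right) \left(-1\right)\right) = \left(-4\right) 10 = -40$)
$F = \frac{3037}{7} + i \sqrt{2486} \approx 433.86 + 49.86 i$
$\left(B{\left(10 - 32,-94 \right)} + \left(44 - -1536\right)\right) - F = \left(-40 + \left(44 - -1536\right)\right) - \left(\frac{3037}{7} + i \sqrt{2486}\right) = \left(-40 + \left(44 + 1536\right)\right) - \left(\frac{3037}{7} + i \sqrt{2486}\right) = \left(-40 + 1580\right) - \left(\frac{3037}{7} + i \sqrt{2486}\right) = 1540 - \left(\frac{3037}{7} + i \sqrt{2486}\right) = \frac{7743}{7} - i \sqrt{2486}$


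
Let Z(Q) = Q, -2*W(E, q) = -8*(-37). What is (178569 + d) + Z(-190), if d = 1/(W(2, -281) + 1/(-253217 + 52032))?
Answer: 5311302486214/29775381 ≈ 1.7838e+5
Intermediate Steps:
W(E, q) = -148 (W(E, q) = -(-4)*(-37) = -½*296 = -148)
d = -201185/29775381 (d = 1/(-148 + 1/(-253217 + 52032)) = 1/(-148 + 1/(-201185)) = 1/(-148 - 1/201185) = 1/(-29775381/201185) = -201185/29775381 ≈ -0.0067568)
(178569 + d) + Z(-190) = (178569 - 201185/29775381) - 190 = 5316959808604/29775381 - 190 = 5311302486214/29775381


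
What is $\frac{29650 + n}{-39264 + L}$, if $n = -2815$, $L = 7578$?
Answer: $- \frac{8945}{10562} \approx -0.8469$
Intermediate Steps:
$\frac{29650 + n}{-39264 + L} = \frac{29650 - 2815}{-39264 + 7578} = \frac{26835}{-31686} = 26835 \left(- \frac{1}{31686}\right) = - \frac{8945}{10562}$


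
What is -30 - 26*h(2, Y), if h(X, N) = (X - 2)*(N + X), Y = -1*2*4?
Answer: -30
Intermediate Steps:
Y = -8 (Y = -2*4 = -8)
h(X, N) = (-2 + X)*(N + X)
-30 - 26*h(2, Y) = -30 - 26*(2² - 2*(-8) - 2*2 - 8*2) = -30 - 26*(4 + 16 - 4 - 16) = -30 - 26*0 = -30 + 0 = -30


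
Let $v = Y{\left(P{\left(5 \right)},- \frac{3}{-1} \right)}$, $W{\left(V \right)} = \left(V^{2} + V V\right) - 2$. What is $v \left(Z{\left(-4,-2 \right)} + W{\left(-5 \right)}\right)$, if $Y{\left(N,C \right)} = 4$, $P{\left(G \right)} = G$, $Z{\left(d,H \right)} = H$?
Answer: $184$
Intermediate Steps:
$W{\left(V \right)} = -2 + 2 V^{2}$ ($W{\left(V \right)} = \left(V^{2} + V^{2}\right) - 2 = 2 V^{2} - 2 = -2 + 2 V^{2}$)
$v = 4$
$v \left(Z{\left(-4,-2 \right)} + W{\left(-5 \right)}\right) = 4 \left(-2 - \left(2 - 2 \left(-5\right)^{2}\right)\right) = 4 \left(-2 + \left(-2 + 2 \cdot 25\right)\right) = 4 \left(-2 + \left(-2 + 50\right)\right) = 4 \left(-2 + 48\right) = 4 \cdot 46 = 184$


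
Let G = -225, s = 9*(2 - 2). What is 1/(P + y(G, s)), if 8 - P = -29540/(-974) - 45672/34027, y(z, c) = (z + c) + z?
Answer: -16571149/7804784384 ≈ -0.0021232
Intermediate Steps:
s = 0 (s = 9*0 = 0)
y(z, c) = c + 2*z (y(z, c) = (c + z) + z = c + 2*z)
P = -347767334/16571149 (P = 8 - (-29540/(-974) - 45672/34027) = 8 - (-29540*(-1/974) - 45672*1/34027) = 8 - (14770/487 - 45672/34027) = 8 - 1*480336526/16571149 = 8 - 480336526/16571149 = -347767334/16571149 ≈ -20.986)
1/(P + y(G, s)) = 1/(-347767334/16571149 + (0 + 2*(-225))) = 1/(-347767334/16571149 + (0 - 450)) = 1/(-347767334/16571149 - 450) = 1/(-7804784384/16571149) = -16571149/7804784384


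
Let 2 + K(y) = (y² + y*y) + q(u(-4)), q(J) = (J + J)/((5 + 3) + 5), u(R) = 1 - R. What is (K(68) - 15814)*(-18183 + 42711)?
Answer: -2094053472/13 ≈ -1.6108e+8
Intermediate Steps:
q(J) = 2*J/13 (q(J) = (2*J)/(8 + 5) = (2*J)/13 = (2*J)*(1/13) = 2*J/13)
K(y) = -16/13 + 2*y² (K(y) = -2 + ((y² + y*y) + 2*(1 - 1*(-4))/13) = -2 + ((y² + y²) + 2*(1 + 4)/13) = -2 + (2*y² + (2/13)*5) = -2 + (2*y² + 10/13) = -2 + (10/13 + 2*y²) = -16/13 + 2*y²)
(K(68) - 15814)*(-18183 + 42711) = ((-16/13 + 2*68²) - 15814)*(-18183 + 42711) = ((-16/13 + 2*4624) - 15814)*24528 = ((-16/13 + 9248) - 15814)*24528 = (120208/13 - 15814)*24528 = -85374/13*24528 = -2094053472/13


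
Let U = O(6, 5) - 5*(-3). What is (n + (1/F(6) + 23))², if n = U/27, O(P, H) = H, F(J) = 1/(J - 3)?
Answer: 521284/729 ≈ 715.07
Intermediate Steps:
F(J) = 1/(-3 + J)
U = 20 (U = 5 - 5*(-3) = 5 + 15 = 20)
n = 20/27 ≈ 0.74074
(n + (1/F(6) + 23))² = (20/27 + (1/(1/(-3 + 6)) + 23))² = (20/27 + (1/(1/3) + 23))² = (20/27 + (1/(⅓) + 23))² = (20/27 + (3 + 23))² = (20/27 + 26)² = (722/27)² = 521284/729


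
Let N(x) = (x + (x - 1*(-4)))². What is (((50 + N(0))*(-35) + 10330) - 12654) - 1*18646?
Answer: -23280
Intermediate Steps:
N(x) = (4 + 2*x)² (N(x) = (x + (x + 4))² = (x + (4 + x))² = (4 + 2*x)²)
(((50 + N(0))*(-35) + 10330) - 12654) - 1*18646 = (((50 + 4*(2 + 0)²)*(-35) + 10330) - 12654) - 1*18646 = (((50 + 4*2²)*(-35) + 10330) - 12654) - 18646 = (((50 + 4*4)*(-35) + 10330) - 12654) - 18646 = (((50 + 16)*(-35) + 10330) - 12654) - 18646 = ((66*(-35) + 10330) - 12654) - 18646 = ((-2310 + 10330) - 12654) - 18646 = (8020 - 12654) - 18646 = -4634 - 18646 = -23280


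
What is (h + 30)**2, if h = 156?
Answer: 34596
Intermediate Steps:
(h + 30)**2 = (156 + 30)**2 = 186**2 = 34596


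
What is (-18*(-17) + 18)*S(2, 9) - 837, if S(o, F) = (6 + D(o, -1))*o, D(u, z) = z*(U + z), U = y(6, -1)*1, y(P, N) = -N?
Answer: 3051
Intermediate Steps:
U = 1 (U = -1*(-1)*1 = 1*1 = 1)
D(u, z) = z*(1 + z)
S(o, F) = 6*o (S(o, F) = (6 - (1 - 1))*o = (6 - 1*0)*o = (6 + 0)*o = 6*o)
(-18*(-17) + 18)*S(2, 9) - 837 = (-18*(-17) + 18)*(6*2) - 837 = (306 + 18)*12 - 837 = 324*12 - 837 = 3888 - 837 = 3051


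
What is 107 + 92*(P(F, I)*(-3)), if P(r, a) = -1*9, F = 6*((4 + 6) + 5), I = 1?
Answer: 2591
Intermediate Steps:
F = 90 (F = 6*(10 + 5) = 6*15 = 90)
P(r, a) = -9
107 + 92*(P(F, I)*(-3)) = 107 + 92*(-9*(-3)) = 107 + 92*27 = 107 + 2484 = 2591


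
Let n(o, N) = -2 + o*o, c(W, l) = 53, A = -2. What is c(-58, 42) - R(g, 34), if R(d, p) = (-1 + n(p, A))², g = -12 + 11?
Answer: -1329356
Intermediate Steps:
n(o, N) = -2 + o²
g = -1
R(d, p) = (-3 + p²)² (R(d, p) = (-1 + (-2 + p²))² = (-3 + p²)²)
c(-58, 42) - R(g, 34) = 53 - (-3 + 34²)² = 53 - (-3 + 1156)² = 53 - 1*1153² = 53 - 1*1329409 = 53 - 1329409 = -1329356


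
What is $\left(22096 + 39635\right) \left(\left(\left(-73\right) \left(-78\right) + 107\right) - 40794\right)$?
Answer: $-2160152883$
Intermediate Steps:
$\left(22096 + 39635\right) \left(\left(\left(-73\right) \left(-78\right) + 107\right) - 40794\right) = 61731 \left(\left(5694 + 107\right) - 40794\right) = 61731 \left(5801 - 40794\right) = 61731 \left(-34993\right) = -2160152883$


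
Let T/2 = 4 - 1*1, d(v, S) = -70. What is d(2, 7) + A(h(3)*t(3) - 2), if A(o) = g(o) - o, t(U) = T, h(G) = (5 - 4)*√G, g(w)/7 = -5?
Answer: -103 - 6*√3 ≈ -113.39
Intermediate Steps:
g(w) = -35 (g(w) = 7*(-5) = -35)
T = 6 (T = 2*(4 - 1*1) = 2*(4 - 1) = 2*3 = 6)
h(G) = √G (h(G) = 1*√G = √G)
t(U) = 6
A(o) = -35 - o
d(2, 7) + A(h(3)*t(3) - 2) = -70 + (-35 - (√3*6 - 2)) = -70 + (-35 - (6*√3 - 2)) = -70 + (-35 - (-2 + 6*√3)) = -70 + (-35 + (2 - 6*√3)) = -70 + (-33 - 6*√3) = -103 - 6*√3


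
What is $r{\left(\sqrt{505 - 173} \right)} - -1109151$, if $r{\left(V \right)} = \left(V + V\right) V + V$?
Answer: $1109815 + 2 \sqrt{83} \approx 1.1098 \cdot 10^{6}$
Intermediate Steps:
$r{\left(V \right)} = V + 2 V^{2}$ ($r{\left(V \right)} = 2 V V + V = 2 V^{2} + V = V + 2 V^{2}$)
$r{\left(\sqrt{505 - 173} \right)} - -1109151 = \sqrt{505 - 173} \left(1 + 2 \sqrt{505 - 173}\right) - -1109151 = \sqrt{332} \left(1 + 2 \sqrt{332}\right) + 1109151 = 2 \sqrt{83} \left(1 + 2 \cdot 2 \sqrt{83}\right) + 1109151 = 2 \sqrt{83} \left(1 + 4 \sqrt{83}\right) + 1109151 = 1109151 + 2 \sqrt{83} \left(1 + 4 \sqrt{83}\right)$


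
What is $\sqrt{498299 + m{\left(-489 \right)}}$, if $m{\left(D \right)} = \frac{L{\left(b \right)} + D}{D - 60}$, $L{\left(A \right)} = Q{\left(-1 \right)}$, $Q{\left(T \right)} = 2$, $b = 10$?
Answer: $\frac{\sqrt{16687564918}}{183} \approx 705.9$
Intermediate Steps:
$L{\left(A \right)} = 2$
$m{\left(D \right)} = \frac{2 + D}{-60 + D}$ ($m{\left(D \right)} = \frac{2 + D}{D - 60} = \frac{2 + D}{-60 + D}$)
$\sqrt{498299 + m{\left(-489 \right)}} = \sqrt{498299 + \frac{2 - 489}{-60 - 489}} = \sqrt{498299 + \frac{1}{-549} \left(-487\right)} = \sqrt{498299 - - \frac{487}{549}} = \sqrt{498299 + \frac{487}{549}} = \sqrt{\frac{273566638}{549}} = \frac{\sqrt{16687564918}}{183}$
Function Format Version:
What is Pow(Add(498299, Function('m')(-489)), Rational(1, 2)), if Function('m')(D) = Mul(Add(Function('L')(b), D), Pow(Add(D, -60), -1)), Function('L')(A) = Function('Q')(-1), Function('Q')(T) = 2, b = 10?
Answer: Mul(Rational(1, 183), Pow(16687564918, Rational(1, 2))) ≈ 705.90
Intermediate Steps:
Function('L')(A) = 2
Function('m')(D) = Mul(Pow(Add(-60, D), -1), Add(2, D)) (Function('m')(D) = Mul(Add(2, D), Pow(Add(D, -60), -1)) = Mul(Add(2, D), Pow(Add(-60, D), -1)) = Mul(Pow(Add(-60, D), -1), Add(2, D)))
Pow(Add(498299, Function('m')(-489)), Rational(1, 2)) = Pow(Add(498299, Mul(Pow(Add(-60, -489), -1), Add(2, -489))), Rational(1, 2)) = Pow(Add(498299, Mul(Pow(-549, -1), -487)), Rational(1, 2)) = Pow(Add(498299, Mul(Rational(-1, 549), -487)), Rational(1, 2)) = Pow(Add(498299, Rational(487, 549)), Rational(1, 2)) = Pow(Rational(273566638, 549), Rational(1, 2)) = Mul(Rational(1, 183), Pow(16687564918, Rational(1, 2)))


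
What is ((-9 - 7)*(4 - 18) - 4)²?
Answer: 48400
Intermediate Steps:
((-9 - 7)*(4 - 18) - 4)² = (-16*(-14) - 4)² = (224 - 4)² = 220² = 48400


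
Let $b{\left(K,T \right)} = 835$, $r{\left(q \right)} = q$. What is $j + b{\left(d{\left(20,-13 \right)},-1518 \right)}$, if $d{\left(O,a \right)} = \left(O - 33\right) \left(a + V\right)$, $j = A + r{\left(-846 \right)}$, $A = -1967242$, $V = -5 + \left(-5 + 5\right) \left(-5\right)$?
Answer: $-1967253$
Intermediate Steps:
$V = -5$ ($V = -5 + 0 \left(-5\right) = -5 + 0 = -5$)
$j = -1968088$ ($j = -1967242 - 846 = -1968088$)
$d{\left(O,a \right)} = \left(-33 + O\right) \left(-5 + a\right)$ ($d{\left(O,a \right)} = \left(O - 33\right) \left(a - 5\right) = \left(-33 + O\right) \left(-5 + a\right)$)
$j + b{\left(d{\left(20,-13 \right)},-1518 \right)} = -1968088 + 835 = -1967253$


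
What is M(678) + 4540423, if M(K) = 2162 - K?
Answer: 4541907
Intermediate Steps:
M(678) + 4540423 = (2162 - 1*678) + 4540423 = (2162 - 678) + 4540423 = 1484 + 4540423 = 4541907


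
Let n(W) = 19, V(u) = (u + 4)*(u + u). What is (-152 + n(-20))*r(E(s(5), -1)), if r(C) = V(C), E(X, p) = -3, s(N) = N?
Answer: 798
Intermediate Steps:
V(u) = 2*u*(4 + u) (V(u) = (4 + u)*(2*u) = 2*u*(4 + u))
r(C) = 2*C*(4 + C)
(-152 + n(-20))*r(E(s(5), -1)) = (-152 + 19)*(2*(-3)*(4 - 3)) = -266*(-3) = -133*(-6) = 798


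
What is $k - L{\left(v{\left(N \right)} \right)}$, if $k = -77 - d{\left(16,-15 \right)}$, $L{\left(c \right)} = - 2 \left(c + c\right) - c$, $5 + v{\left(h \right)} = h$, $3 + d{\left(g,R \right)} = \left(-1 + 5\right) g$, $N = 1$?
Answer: $-158$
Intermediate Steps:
$d{\left(g,R \right)} = -3 + 4 g$ ($d{\left(g,R \right)} = -3 + \left(-1 + 5\right) g = -3 + 4 g$)
$v{\left(h \right)} = -5 + h$
$L{\left(c \right)} = - 5 c$ ($L{\left(c \right)} = - 2 \cdot 2 c - c = - 4 c - c = - 5 c$)
$k = -138$ ($k = -77 - \left(-3 + 4 \cdot 16\right) = -77 - \left(-3 + 64\right) = -77 - 61 = -138$)
$k - L{\left(v{\left(N \right)} \right)} = -138 - - 5 \left(-5 + 1\right) = -138 - \left(-5\right) \left(-4\right) = -138 - 20 = -158$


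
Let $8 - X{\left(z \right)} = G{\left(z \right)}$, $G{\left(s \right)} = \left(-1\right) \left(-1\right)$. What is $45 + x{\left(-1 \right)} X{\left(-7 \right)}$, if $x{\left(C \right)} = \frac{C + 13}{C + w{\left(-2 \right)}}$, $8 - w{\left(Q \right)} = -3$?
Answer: $\frac{267}{5} \approx 53.4$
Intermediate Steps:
$w{\left(Q \right)} = 11$ ($w{\left(Q \right)} = 8 - -3 = 8 + 3 = 11$)
$G{\left(s \right)} = 1$
$x{\left(C \right)} = \frac{13 + C}{11 + C}$ ($x{\left(C \right)} = \frac{C + 13}{C + 11} = \frac{13 + C}{11 + C}$)
$X{\left(z \right)} = 7$ ($X{\left(z \right)} = 8 - 1 = 7$)
$45 + x{\left(-1 \right)} X{\left(-7 \right)} = 45 + \frac{13 - 1}{11 - 1} \cdot 7 = 45 + \frac{1}{10} \cdot 12 \cdot 7 = 45 + \frac{6}{5} \cdot 7 = 45 + \frac{42}{5} = \frac{267}{5}$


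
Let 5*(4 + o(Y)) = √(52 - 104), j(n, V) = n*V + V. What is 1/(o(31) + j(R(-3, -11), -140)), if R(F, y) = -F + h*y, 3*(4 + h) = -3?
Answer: -51650/426835613 - 5*I*√13/853671226 ≈ -0.00012101 - 2.1118e-8*I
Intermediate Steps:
h = -5 (h = -4 + (⅓)*(-3) = -4 - 1 = -5)
R(F, y) = -F - 5*y
j(n, V) = V + V*n (j(n, V) = V*n + V = V + V*n)
o(Y) = -4 + 2*I*√13/5 (o(Y) = -4 + √(52 - 104)/5 = -4 + √(-52)/5 = -4 + (2*I*√13)/5 = -4 + 2*I*√13/5)
1/(o(31) + j(R(-3, -11), -140)) = 1/((-4 + 2*I*√13/5) - 140*(1 + (-1*(-3) - 5*(-11)))) = 1/((-4 + 2*I*√13/5) - 140*(1 + (3 + 55))) = 1/((-4 + 2*I*√13/5) - 140*(1 + 58)) = 1/((-4 + 2*I*√13/5) - 140*59) = 1/((-4 + 2*I*√13/5) - 8260) = 1/(-8264 + 2*I*√13/5)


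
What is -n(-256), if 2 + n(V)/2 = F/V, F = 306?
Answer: 409/64 ≈ 6.3906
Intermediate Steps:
n(V) = -4 + 612/V (n(V) = -4 + 2*(306/V) = -4 + 612/V)
-n(-256) = -(-4 + 612/(-256)) = -(-4 + 612*(-1/256)) = -(-4 - 153/64) = -1*(-409/64) = 409/64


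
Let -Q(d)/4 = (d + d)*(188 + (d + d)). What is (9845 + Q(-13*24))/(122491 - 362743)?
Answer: 1078411/240252 ≈ 4.4887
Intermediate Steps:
Q(d) = -8*d*(188 + 2*d) (Q(d) = -4*(d + d)*(188 + (d + d)) = -4*2*d*(188 + 2*d) = -8*d*(188 + 2*d))
(9845 + Q(-13*24))/(122491 - 362743) = (9845 - 16*(-13*24)*(94 - 13*24))/(122491 - 362743) = (9845 - 16*(-312)*(94 - 312))/(-240252) = (9845 - 16*(-312)*(-218))*(-1/240252) = (9845 - 1088256)*(-1/240252) = -1078411*(-1/240252) = 1078411/240252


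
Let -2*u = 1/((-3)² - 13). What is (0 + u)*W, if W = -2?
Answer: -¼ ≈ -0.25000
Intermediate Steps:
u = ⅛ (u = -1/(2*((-3)² - 13)) = -1/(2*(9 - 13)) = -½/(-4) = -½*(-¼) = ⅛ ≈ 0.12500)
(0 + u)*W = (0 + ⅛)*(-2) = (⅛)*(-2) = -¼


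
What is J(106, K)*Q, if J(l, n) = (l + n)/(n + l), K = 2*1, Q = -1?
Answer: -1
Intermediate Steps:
K = 2
J(l, n) = 1 (J(l, n) = (l + n)/(l + n) = 1)
J(106, K)*Q = 1*(-1) = -1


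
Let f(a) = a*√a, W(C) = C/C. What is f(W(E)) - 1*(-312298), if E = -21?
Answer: 312299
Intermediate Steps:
W(C) = 1
f(a) = a^(3/2)
f(W(E)) - 1*(-312298) = 1^(3/2) - 1*(-312298) = 1 + 312298 = 312299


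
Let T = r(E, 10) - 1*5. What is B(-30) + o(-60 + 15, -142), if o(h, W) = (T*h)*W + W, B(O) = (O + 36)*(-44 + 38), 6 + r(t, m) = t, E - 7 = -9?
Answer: -83248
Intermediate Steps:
E = -2 (E = 7 - 9 = -2)
r(t, m) = -6 + t
T = -13 (T = (-6 - 2) - 1*5 = -8 - 5 = -13)
B(O) = -216 - 6*O (B(O) = (36 + O)*(-6) = -216 - 6*O)
o(h, W) = W - 13*W*h (o(h, W) = (-13*h)*W + W = -13*W*h + W = W - 13*W*h)
B(-30) + o(-60 + 15, -142) = (-216 - 6*(-30)) - 142*(1 - 13*(-60 + 15)) = (-216 + 180) - 142*(1 - 13*(-45)) = -36 - 142*(1 + 585) = -36 - 142*586 = -36 - 83212 = -83248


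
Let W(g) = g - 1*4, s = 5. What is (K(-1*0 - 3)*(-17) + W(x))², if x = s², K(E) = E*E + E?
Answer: 6561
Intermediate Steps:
K(E) = E + E² (K(E) = E² + E = E + E²)
x = 25 (x = 5² = 25)
W(g) = -4 + g (W(g) = g - 4 = -4 + g)
(K(-1*0 - 3)*(-17) + W(x))² = (((-1*0 - 3)*(1 + (-1*0 - 3)))*(-17) + (-4 + 25))² = (((0 - 3)*(1 + (0 - 3)))*(-17) + 21)² = (-3*(1 - 3)*(-17) + 21)² = (-3*(-2)*(-17) + 21)² = (6*(-17) + 21)² = (-102 + 21)² = (-81)² = 6561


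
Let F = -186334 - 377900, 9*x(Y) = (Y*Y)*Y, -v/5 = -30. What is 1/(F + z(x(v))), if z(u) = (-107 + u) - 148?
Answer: -1/189489 ≈ -5.2774e-6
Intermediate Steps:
v = 150 (v = -5*(-30) = 150)
x(Y) = Y**3/9 (x(Y) = ((Y*Y)*Y)/9 = (Y**2*Y)/9 = Y**3/9)
z(u) = -255 + u
F = -564234
1/(F + z(x(v))) = 1/(-564234 + (-255 + (1/9)*150**3)) = 1/(-564234 + (-255 + (1/9)*3375000)) = 1/(-564234 + (-255 + 375000)) = 1/(-564234 + 374745) = 1/(-189489) = -1/189489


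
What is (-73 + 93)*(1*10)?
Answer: 200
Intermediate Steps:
(-73 + 93)*(1*10) = 20*10 = 200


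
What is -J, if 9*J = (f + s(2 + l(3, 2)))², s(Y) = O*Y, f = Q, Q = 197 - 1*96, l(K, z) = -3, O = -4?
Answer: -1225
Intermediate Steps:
Q = 101 (Q = 197 - 96 = 101)
f = 101
s(Y) = -4*Y
J = 1225 (J = (101 - 4*(2 - 3))²/9 = (101 - 4*(-1))²/9 = (101 + 4)²/9 = (⅑)*105² = (⅑)*11025 = 1225)
-J = -1*1225 = -1225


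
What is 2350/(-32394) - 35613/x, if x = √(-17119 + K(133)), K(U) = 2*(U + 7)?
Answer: -1175/16197 + 11871*I*√1871/1871 ≈ -0.072544 + 274.44*I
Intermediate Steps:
K(U) = 14 + 2*U (K(U) = 2*(7 + U) = 14 + 2*U)
x = 3*I*√1871 (x = √(-17119 + (14 + 2*133)) = √(-17119 + (14 + 266)) = √(-17119 + 280) = √(-16839) = 3*I*√1871 ≈ 129.77*I)
2350/(-32394) - 35613/x = 2350/(-32394) - 35613*(-I*√1871/5613) = 2350*(-1/32394) - (-11871)*I*√1871/1871 = -1175/16197 + 11871*I*√1871/1871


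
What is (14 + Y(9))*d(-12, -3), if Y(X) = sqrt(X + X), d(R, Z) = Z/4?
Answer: -21/2 - 9*sqrt(2)/4 ≈ -13.682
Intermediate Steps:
d(R, Z) = Z/4 (d(R, Z) = Z*(1/4) = Z/4)
Y(X) = sqrt(2)*sqrt(X) (Y(X) = sqrt(2*X) = sqrt(2)*sqrt(X))
(14 + Y(9))*d(-12, -3) = (14 + sqrt(2)*sqrt(9))*((1/4)*(-3)) = (14 + sqrt(2)*3)*(-3/4) = (14 + 3*sqrt(2))*(-3/4) = -21/2 - 9*sqrt(2)/4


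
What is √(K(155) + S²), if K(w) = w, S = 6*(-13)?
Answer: √6239 ≈ 78.987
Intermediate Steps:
S = -78
√(K(155) + S²) = √(155 + (-78)²) = √(155 + 6084) = √6239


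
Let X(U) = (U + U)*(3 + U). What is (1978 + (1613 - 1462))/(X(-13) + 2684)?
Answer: 2129/2944 ≈ 0.72317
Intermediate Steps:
X(U) = 2*U*(3 + U) (X(U) = (2*U)*(3 + U) = 2*U*(3 + U))
(1978 + (1613 - 1462))/(X(-13) + 2684) = (1978 + (1613 - 1462))/(2*(-13)*(3 - 13) + 2684) = (1978 + 151)/(2*(-13)*(-10) + 2684) = 2129/(260 + 2684) = 2129/2944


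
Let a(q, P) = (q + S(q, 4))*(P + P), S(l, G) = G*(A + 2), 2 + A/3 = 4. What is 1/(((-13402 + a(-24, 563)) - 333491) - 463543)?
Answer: -1/801428 ≈ -1.2478e-6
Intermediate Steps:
A = 6 (A = -6 + 3*4 = -6 + 12 = 6)
S(l, G) = 8*G (S(l, G) = G*(6 + 2) = G*8 = 8*G)
a(q, P) = 2*P*(32 + q) (a(q, P) = (q + 8*4)*(P + P) = (q + 32)*(2*P) = (32 + q)*(2*P) = 2*P*(32 + q))
1/(((-13402 + a(-24, 563)) - 333491) - 463543) = 1/(((-13402 + 2*563*(32 - 24)) - 333491) - 463543) = 1/(((-13402 + 2*563*8) - 333491) - 463543) = 1/(((-13402 + 9008) - 333491) - 463543) = 1/((-4394 - 333491) - 463543) = 1/(-337885 - 463543) = 1/(-801428) = -1/801428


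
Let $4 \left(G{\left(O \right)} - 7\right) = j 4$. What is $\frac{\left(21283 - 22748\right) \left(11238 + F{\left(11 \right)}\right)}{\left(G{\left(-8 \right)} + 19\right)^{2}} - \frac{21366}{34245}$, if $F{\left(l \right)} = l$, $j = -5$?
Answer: $- \frac{8958089837}{239715} \approx -37370.0$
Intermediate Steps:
$G{\left(O \right)} = 2$ ($G{\left(O \right)} = 7 + \frac{\left(-5\right) 4}{4} = 7 + \frac{1}{4} \left(-20\right) = 7 - 5 = 2$)
$\frac{\left(21283 - 22748\right) \left(11238 + F{\left(11 \right)}\right)}{\left(G{\left(-8 \right)} + 19\right)^{2}} - \frac{21366}{34245} = \frac{\left(21283 - 22748\right) \left(11238 + 11\right)}{\left(2 + 19\right)^{2}} - \frac{21366}{34245} = \frac{\left(-1465\right) 11249}{21^{2}} - \frac{2374}{3805} = - \frac{16479785}{441} - \frac{2374}{3805} = \left(-16479785\right) \frac{1}{441} - \frac{2374}{3805} = - \frac{2354255}{63} - \frac{2374}{3805} = - \frac{8958089837}{239715}$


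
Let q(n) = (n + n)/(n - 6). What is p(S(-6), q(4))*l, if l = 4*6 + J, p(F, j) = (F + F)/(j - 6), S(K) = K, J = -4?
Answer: 24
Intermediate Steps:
q(n) = 2*n/(-6 + n) (q(n) = (2*n)/(-6 + n) = 2*n/(-6 + n))
p(F, j) = 2*F/(-6 + j) (p(F, j) = (2*F)/(-6 + j) = 2*F/(-6 + j))
l = 20 (l = 4*6 - 4 = 24 - 4 = 20)
p(S(-6), q(4))*l = (2*(-6)/(-6 + 2*4/(-6 + 4)))*20 = (2*(-6)/(-6 + 2*4/(-2)))*20 = (2*(-6)/(-6 + 2*4*(-½)))*20 = (2*(-6)/(-6 - 4))*20 = (2*(-6)/(-10))*20 = (2*(-6)*(-⅒))*20 = (6/5)*20 = 24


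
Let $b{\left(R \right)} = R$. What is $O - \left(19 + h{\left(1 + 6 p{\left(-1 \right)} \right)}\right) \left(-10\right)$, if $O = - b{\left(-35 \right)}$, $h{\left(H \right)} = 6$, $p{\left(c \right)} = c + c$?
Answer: $285$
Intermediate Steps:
$p{\left(c \right)} = 2 c$
$O = 35$ ($O = \left(-1\right) \left(-35\right) = 35$)
$O - \left(19 + h{\left(1 + 6 p{\left(-1 \right)} \right)}\right) \left(-10\right) = 35 - \left(19 + 6\right) \left(-10\right) = 35 - 25 \left(-10\right) = 35 - -250 = 35 + 250 = 285$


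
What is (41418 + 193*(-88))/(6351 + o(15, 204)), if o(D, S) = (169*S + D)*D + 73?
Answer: 24434/523789 ≈ 0.046649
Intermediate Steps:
o(D, S) = 73 + D*(D + 169*S) (o(D, S) = (D + 169*S)*D + 73 = D*(D + 169*S) + 73 = 73 + D*(D + 169*S))
(41418 + 193*(-88))/(6351 + o(15, 204)) = (41418 + 193*(-88))/(6351 + (73 + 15² + 169*15*204)) = (41418 - 16984)/(6351 + (73 + 225 + 517140)) = 24434/(6351 + 517438) = 24434/523789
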